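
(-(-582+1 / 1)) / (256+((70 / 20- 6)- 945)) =-0.84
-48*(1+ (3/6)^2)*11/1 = -660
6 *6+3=39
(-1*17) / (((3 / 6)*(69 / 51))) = -578 / 23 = -25.13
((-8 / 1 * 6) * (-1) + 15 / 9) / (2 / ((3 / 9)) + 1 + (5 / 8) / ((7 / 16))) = 1043 / 177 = 5.89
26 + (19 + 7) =52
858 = 858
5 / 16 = 0.31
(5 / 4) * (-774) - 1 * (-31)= -1873 / 2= -936.50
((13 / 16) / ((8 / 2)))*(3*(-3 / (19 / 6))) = -351 / 608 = -0.58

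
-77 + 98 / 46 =-1722 / 23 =-74.87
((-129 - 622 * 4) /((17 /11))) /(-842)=28787 /14314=2.01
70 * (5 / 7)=50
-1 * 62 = -62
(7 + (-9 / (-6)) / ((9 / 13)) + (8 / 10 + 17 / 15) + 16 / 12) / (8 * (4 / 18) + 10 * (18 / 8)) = 1119 / 2185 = 0.51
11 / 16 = 0.69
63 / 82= 0.77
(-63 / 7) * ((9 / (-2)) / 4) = 81 / 8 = 10.12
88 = 88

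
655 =655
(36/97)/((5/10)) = 72/97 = 0.74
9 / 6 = 3 / 2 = 1.50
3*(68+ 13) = 243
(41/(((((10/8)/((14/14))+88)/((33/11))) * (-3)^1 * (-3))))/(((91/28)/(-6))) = -1312/4641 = -0.28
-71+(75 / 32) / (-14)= -31883 / 448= -71.17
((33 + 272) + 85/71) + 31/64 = 1393561/4544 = 306.68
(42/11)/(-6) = -7/11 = -0.64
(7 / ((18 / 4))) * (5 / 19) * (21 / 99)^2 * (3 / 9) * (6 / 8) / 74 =1715 / 27560412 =0.00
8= 8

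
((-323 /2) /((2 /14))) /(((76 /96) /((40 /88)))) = -7140 /11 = -649.09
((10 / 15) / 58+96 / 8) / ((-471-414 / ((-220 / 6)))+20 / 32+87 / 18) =-459800 / 17388719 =-0.03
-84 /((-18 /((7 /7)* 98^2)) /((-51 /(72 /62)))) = -1968286.44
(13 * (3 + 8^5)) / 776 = 426023 / 776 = 549.00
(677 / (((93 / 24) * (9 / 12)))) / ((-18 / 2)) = -21664 / 837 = -25.88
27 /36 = 3 /4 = 0.75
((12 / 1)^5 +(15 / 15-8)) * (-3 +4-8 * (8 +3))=-21647775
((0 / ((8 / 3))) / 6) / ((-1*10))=0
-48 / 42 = -8 / 7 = -1.14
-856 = -856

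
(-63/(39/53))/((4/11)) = -12243/52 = -235.44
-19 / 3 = -6.33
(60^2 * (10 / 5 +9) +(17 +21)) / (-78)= -19819 / 39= -508.18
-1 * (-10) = 10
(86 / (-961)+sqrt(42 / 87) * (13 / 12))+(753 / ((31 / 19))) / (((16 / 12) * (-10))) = -1333991 / 38440+13 * sqrt(406) / 348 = -33.95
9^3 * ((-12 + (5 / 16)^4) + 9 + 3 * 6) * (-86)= -30834946755 / 32768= -941007.90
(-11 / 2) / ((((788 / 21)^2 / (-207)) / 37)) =37153809 / 1241888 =29.92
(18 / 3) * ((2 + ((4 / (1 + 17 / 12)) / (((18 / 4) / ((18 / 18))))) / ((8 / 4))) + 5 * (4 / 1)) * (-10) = -38600 / 29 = -1331.03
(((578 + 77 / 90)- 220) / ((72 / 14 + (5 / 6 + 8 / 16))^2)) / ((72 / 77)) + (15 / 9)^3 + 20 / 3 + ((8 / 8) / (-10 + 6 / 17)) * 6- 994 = -1595704727257 / 1638005760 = -974.18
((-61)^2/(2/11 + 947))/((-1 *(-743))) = 40931/7741317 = 0.01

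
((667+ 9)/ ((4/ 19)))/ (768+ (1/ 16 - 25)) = 51376/ 11889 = 4.32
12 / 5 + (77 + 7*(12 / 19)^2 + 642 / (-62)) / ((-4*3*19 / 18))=-3276507 / 1063145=-3.08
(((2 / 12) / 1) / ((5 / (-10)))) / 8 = -1 / 24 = -0.04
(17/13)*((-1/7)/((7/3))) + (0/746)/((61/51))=-51/637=-0.08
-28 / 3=-9.33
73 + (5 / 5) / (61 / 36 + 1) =73.37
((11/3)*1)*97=1067/3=355.67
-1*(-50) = 50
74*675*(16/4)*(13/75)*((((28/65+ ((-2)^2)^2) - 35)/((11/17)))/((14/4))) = -109325232/385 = -283961.64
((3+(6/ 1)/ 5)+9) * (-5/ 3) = -22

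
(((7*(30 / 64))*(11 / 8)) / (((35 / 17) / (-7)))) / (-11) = 357 / 256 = 1.39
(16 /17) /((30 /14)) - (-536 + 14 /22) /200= 349619 /112200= 3.12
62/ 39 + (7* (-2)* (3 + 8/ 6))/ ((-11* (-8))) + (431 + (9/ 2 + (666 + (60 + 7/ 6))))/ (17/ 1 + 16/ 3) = 2029641/ 38324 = 52.96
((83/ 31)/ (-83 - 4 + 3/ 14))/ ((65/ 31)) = -1162/ 78975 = -0.01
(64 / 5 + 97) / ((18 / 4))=122 / 5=24.40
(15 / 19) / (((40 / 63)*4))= 189 / 608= 0.31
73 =73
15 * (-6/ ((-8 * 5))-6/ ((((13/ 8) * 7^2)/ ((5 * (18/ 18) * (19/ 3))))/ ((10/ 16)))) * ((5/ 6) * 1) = -85445/ 5096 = -16.77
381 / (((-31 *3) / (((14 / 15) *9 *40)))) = -42672 / 31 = -1376.52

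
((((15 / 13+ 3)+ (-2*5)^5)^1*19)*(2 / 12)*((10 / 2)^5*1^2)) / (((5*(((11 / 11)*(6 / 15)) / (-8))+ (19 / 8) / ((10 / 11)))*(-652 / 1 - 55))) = 3087371750000 / 5211297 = 592438.26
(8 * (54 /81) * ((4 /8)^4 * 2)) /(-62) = -1 /93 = -0.01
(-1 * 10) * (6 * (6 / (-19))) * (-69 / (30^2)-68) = -122538 / 95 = -1289.87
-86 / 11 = -7.82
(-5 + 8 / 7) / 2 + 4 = 2.07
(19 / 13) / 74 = 19 / 962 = 0.02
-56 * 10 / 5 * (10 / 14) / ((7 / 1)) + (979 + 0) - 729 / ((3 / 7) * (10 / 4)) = 10051 / 35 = 287.17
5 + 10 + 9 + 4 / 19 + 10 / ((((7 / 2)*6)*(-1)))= 9470 / 399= 23.73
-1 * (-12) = 12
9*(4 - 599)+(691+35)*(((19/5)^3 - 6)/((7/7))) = 3765759/125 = 30126.07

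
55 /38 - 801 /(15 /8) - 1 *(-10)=-78993 /190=-415.75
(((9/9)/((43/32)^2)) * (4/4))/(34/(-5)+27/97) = -496640/5848387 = -0.08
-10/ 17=-0.59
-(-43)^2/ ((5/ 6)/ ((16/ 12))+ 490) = -14792/ 3925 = -3.77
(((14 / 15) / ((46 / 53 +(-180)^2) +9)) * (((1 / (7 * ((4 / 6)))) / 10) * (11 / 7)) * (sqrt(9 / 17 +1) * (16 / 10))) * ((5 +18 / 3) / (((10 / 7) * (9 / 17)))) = 12826 * sqrt(442) / 9662191875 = 0.00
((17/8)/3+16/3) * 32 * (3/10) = 58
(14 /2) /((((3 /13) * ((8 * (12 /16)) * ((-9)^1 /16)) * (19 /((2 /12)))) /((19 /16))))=-91 /972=-0.09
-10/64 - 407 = -407.16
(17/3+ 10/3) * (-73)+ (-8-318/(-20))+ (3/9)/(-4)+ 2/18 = -116833/180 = -649.07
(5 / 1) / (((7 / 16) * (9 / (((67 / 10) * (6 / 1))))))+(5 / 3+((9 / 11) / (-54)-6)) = 21575 / 462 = 46.70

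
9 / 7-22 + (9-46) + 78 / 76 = -15079 / 266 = -56.69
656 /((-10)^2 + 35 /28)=2624 /405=6.48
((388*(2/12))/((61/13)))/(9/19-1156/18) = -0.22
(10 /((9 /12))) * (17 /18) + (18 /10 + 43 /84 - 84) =-261181 /3780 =-69.10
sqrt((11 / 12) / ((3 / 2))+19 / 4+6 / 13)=5* sqrt(1417) / 78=2.41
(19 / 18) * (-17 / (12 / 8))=-323 / 27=-11.96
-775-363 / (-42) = -766.36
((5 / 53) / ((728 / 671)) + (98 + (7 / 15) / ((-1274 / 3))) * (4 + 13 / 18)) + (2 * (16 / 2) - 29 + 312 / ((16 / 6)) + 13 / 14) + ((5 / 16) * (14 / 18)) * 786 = 131754097 / 173628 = 758.83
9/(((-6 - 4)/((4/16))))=-9/40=-0.22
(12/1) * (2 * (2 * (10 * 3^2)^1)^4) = 25194240000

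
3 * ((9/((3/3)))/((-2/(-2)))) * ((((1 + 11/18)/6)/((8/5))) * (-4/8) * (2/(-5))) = 29/32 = 0.91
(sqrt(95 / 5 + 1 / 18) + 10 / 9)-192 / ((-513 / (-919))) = -338.48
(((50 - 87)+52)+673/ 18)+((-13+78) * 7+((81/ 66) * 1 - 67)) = 43720/ 99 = 441.62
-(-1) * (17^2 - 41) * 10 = 2480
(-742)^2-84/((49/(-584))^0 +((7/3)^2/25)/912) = 112985473636/205249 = 550480.02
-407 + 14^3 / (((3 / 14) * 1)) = 37195 / 3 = 12398.33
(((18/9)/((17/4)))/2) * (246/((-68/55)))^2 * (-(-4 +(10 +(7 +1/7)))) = -4210400700/34391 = -122427.40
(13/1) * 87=1131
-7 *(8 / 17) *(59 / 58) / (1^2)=-1652 / 493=-3.35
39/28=1.39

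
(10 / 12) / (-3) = -5 / 18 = -0.28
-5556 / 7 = -793.71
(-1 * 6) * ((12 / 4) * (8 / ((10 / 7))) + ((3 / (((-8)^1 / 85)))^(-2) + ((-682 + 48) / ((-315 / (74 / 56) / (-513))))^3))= 777226993017946123937 / 51000841500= 15239493509.49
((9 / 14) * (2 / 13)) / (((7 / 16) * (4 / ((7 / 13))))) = 36 / 1183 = 0.03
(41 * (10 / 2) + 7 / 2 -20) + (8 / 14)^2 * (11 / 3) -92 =28723 / 294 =97.70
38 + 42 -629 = -549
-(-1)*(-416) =-416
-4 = -4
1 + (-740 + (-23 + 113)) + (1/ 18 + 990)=6139/ 18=341.06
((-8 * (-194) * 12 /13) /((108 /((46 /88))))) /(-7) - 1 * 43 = -396311 /9009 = -43.99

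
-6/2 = -3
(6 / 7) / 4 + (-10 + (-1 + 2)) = -123 / 14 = -8.79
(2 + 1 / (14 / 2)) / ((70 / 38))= 57 / 49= 1.16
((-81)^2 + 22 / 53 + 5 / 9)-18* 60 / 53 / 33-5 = 34401185 / 5247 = 6556.35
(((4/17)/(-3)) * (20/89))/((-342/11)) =440/776169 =0.00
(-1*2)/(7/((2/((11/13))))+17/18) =-234/457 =-0.51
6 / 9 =2 / 3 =0.67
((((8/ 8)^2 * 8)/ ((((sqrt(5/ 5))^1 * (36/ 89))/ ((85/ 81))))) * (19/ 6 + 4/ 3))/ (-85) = -89/ 81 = -1.10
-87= -87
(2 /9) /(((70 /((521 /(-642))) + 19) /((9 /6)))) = -521 /105123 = -0.00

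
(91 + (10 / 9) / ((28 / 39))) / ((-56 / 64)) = -15548 / 147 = -105.77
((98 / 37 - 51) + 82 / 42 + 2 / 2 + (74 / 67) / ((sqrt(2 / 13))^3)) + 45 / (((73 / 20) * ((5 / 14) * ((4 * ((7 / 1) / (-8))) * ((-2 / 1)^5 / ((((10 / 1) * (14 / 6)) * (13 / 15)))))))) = -2221540 / 56721 + 481 * sqrt(26) / 134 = -20.86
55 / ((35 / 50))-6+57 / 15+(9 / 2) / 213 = 76.39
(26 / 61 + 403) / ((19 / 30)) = 738270 / 1159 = 636.99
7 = 7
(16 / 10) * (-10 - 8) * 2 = -288 / 5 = -57.60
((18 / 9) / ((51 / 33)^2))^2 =58564 / 83521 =0.70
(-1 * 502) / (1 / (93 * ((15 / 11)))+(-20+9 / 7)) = 2451015 / 91334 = 26.84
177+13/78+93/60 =178.72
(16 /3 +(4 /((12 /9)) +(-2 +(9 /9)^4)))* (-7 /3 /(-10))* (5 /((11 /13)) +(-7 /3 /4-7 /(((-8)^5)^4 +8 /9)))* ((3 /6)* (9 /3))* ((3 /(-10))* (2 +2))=-2553087025876632285061 /155644403121924341880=-16.40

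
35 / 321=0.11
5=5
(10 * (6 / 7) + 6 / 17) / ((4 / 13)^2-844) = -29913 / 2828630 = -0.01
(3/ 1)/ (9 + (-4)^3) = -3/ 55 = -0.05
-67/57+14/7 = 47/57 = 0.82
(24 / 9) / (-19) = -8 / 57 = -0.14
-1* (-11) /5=11 /5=2.20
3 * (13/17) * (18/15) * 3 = 702/85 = 8.26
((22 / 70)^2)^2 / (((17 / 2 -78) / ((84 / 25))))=-351384 / 744953125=-0.00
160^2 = 25600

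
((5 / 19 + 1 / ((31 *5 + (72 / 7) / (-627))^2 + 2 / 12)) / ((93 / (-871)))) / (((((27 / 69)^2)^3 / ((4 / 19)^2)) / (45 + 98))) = -4351.92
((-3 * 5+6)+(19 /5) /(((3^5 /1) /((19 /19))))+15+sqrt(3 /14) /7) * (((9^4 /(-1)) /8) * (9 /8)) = -1776087 /320-59049 * sqrt(42) /6272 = -5611.29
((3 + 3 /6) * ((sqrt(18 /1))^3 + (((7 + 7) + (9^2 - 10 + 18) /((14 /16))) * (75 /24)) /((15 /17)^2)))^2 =2457945 * sqrt(2) /4 + 173702313 /64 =3583113.43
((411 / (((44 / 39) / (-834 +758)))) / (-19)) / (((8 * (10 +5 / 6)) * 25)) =3699 / 5500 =0.67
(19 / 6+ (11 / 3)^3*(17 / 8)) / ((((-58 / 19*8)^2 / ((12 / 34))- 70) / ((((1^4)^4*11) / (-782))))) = -92567981 / 98768814624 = -0.00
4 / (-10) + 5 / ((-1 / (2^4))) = -402 / 5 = -80.40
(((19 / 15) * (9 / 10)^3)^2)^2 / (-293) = -0.00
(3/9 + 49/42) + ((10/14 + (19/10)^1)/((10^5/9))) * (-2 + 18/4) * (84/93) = 4651647/3100000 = 1.50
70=70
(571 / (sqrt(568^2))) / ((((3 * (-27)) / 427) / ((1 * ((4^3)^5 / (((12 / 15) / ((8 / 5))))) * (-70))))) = 4581438930288640 / 5751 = 796633442929.69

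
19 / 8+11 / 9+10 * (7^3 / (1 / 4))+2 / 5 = 4940639 / 360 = 13724.00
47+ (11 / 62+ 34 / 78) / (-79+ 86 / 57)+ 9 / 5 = 868524003 / 17800510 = 48.79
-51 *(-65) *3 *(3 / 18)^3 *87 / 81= 32045 / 648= 49.45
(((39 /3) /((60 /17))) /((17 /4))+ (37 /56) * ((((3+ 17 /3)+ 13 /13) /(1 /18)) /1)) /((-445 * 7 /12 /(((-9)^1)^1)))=437841 /109025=4.02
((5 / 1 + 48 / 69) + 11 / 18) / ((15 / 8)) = 10444 / 3105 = 3.36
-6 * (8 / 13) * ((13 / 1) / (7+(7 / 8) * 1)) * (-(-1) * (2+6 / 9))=-1024 / 63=-16.25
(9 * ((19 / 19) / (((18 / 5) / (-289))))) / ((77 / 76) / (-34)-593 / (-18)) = -16802460 / 765463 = -21.95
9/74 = 0.12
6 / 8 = 0.75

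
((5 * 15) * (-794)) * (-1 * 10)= 595500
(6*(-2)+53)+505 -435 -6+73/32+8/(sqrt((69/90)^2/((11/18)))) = 40*sqrt(22)/23+3433/32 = 115.44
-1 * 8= -8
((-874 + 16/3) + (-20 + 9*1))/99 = -2639/297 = -8.89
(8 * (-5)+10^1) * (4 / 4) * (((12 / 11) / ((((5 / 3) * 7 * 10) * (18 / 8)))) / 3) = -16 / 385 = -0.04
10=10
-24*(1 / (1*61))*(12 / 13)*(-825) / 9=26400 / 793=33.29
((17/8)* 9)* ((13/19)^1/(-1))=-1989/152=-13.09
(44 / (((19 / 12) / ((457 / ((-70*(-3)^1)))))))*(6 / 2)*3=544.28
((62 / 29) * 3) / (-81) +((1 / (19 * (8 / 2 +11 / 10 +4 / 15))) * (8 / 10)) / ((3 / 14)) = -14566 / 342171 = -0.04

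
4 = 4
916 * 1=916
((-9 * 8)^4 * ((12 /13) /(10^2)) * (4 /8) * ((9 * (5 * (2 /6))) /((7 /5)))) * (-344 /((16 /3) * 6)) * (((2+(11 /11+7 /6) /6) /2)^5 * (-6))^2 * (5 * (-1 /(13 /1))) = 4232799693325537109375 /4069346770944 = 1040166869.91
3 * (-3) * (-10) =90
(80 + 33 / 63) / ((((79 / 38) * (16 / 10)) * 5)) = 32129 / 6636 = 4.84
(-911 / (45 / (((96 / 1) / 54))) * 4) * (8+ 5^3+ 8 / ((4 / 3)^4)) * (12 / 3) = -31608056 / 405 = -78044.58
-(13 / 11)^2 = -169 / 121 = -1.40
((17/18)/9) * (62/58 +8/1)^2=1175873/136242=8.63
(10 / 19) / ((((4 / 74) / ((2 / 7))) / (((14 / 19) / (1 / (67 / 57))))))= 2.41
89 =89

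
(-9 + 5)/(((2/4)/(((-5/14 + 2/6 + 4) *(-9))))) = 2004/7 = 286.29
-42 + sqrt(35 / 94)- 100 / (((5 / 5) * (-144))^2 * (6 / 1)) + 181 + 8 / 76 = sqrt(3290) / 94 + 82207397 / 590976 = 139.71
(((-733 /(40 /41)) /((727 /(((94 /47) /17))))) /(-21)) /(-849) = -30053 /4406972220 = -0.00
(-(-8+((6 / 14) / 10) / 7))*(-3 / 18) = -3917 / 2940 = -1.33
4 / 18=2 / 9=0.22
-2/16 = -1/8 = -0.12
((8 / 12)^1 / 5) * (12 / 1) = 8 / 5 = 1.60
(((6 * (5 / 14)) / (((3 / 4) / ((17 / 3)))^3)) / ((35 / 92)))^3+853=24207153395604926822263 / 1688134559643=14339587598.23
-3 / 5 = -0.60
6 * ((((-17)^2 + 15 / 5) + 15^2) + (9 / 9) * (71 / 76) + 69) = 133821 / 38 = 3521.61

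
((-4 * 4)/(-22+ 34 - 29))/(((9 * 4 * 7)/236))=944/1071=0.88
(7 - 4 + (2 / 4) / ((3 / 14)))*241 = 3856 / 3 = 1285.33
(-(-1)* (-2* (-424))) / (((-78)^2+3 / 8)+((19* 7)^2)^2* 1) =6784 / 2503254443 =0.00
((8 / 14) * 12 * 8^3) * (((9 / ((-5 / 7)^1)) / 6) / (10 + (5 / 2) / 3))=-221184 / 325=-680.57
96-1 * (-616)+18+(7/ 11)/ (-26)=208773/ 286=729.98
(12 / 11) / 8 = 3 / 22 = 0.14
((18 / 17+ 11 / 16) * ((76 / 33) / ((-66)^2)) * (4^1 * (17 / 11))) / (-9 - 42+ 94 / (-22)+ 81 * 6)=9025 / 681078024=0.00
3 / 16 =0.19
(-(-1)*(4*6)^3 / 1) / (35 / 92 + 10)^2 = 117006336 / 912025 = 128.29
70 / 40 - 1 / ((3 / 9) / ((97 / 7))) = -1115 / 28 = -39.82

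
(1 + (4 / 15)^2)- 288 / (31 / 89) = -5759729 / 6975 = -825.77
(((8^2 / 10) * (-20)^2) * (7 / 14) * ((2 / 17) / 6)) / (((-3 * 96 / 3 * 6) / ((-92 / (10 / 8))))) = 1472 / 459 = 3.21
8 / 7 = 1.14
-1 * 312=-312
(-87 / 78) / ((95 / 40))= -116 / 247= -0.47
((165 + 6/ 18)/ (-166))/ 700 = -62/ 43575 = -0.00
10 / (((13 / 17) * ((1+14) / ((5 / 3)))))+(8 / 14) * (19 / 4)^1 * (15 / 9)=4895 / 819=5.98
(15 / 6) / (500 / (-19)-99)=-95 / 4762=-0.02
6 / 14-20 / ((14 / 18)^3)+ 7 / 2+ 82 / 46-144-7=-187.80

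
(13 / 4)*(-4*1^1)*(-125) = 1625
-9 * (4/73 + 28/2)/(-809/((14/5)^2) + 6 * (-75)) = 1809864/7915025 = 0.23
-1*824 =-824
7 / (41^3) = 7 / 68921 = 0.00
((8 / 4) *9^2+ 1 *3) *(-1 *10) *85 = -140250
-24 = -24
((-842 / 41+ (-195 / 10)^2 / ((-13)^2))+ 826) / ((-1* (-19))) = 42.51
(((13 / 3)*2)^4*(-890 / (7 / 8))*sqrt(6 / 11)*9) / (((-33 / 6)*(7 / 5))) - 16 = -16+32536691200*sqrt(66) / 53361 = 4953589.23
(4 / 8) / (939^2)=1 / 1763442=0.00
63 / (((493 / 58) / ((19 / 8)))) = 1197 / 68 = 17.60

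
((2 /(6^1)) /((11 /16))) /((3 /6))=32 /33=0.97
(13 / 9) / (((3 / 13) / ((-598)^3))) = -36140175448 / 27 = -1338525016.59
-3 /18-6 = -37 /6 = -6.17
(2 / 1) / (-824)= -1 / 412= -0.00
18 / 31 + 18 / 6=111 / 31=3.58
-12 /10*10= -12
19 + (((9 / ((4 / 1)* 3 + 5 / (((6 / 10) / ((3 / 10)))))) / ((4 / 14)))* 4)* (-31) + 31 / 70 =-507371 / 2030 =-249.94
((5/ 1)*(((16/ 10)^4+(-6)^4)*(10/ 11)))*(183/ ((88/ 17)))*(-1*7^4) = -1520224756764/ 3025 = -502553638.60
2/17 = 0.12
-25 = -25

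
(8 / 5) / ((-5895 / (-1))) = 0.00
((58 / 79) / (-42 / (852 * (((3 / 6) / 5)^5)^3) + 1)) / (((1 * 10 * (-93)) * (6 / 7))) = 14413 / 771434999999984350890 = 0.00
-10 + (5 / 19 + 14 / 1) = 81 / 19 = 4.26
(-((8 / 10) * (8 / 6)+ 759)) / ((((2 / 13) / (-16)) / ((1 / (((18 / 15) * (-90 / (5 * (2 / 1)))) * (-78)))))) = 22802 / 243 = 93.84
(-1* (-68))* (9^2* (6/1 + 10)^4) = 360972288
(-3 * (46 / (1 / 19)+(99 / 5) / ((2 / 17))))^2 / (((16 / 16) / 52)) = 508430187.72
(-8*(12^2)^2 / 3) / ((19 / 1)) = -55296 / 19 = -2910.32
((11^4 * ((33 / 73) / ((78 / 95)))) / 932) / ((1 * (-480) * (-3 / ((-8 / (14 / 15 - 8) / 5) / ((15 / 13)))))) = 3059969 / 2596253760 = 0.00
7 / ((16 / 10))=35 / 8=4.38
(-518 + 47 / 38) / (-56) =19637 / 2128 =9.23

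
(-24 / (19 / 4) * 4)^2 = 147456 / 361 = 408.47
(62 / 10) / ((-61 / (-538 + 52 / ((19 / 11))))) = 59830 / 1159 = 51.62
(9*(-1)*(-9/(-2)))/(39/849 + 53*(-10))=22923/299954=0.08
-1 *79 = -79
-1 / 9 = -0.11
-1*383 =-383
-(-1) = 1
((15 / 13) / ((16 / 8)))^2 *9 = 2025 / 676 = 3.00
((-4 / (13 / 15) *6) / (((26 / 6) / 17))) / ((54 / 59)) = -20060 / 169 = -118.70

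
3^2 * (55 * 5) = 2475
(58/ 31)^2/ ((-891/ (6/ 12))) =-1682/ 856251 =-0.00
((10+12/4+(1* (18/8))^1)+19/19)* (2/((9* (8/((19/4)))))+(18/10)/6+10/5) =22763/576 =39.52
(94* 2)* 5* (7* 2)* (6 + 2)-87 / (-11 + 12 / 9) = 105289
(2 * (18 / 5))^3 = 46656 / 125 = 373.25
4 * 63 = 252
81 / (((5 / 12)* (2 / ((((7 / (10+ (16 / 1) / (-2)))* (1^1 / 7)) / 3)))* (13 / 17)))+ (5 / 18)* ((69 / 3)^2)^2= 90973111 / 1170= 77754.80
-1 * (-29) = 29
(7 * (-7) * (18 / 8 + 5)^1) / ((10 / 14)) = -9947 / 20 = -497.35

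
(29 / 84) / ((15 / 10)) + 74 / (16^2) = 4187 / 8064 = 0.52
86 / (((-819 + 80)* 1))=-86 / 739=-0.12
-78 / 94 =-39 / 47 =-0.83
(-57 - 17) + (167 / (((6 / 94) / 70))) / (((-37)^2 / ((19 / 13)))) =6488236 / 53391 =121.52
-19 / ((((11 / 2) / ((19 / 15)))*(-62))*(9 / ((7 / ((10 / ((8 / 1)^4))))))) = 5175296 / 230175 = 22.48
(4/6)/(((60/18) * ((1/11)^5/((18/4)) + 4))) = 1449459/28989190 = 0.05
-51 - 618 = -669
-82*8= -656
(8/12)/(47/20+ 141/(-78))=520/423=1.23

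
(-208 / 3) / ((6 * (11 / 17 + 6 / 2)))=-884 / 279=-3.17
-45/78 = -15/26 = -0.58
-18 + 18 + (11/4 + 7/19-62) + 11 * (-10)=-12835/76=-168.88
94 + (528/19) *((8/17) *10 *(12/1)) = 537242/323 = 1663.29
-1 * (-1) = 1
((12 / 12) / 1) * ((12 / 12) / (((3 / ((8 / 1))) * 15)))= 8 / 45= 0.18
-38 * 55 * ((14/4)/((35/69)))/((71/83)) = -1196943/71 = -16858.35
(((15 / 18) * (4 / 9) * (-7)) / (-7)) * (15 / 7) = 50 / 63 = 0.79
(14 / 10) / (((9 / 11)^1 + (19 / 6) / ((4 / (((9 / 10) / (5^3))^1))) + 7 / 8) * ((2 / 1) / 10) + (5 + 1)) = 770000 / 3486877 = 0.22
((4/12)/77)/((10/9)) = 3/770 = 0.00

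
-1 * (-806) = 806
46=46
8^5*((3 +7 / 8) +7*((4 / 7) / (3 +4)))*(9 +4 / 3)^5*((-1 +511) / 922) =827304592609280 / 87129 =9495169147.00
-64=-64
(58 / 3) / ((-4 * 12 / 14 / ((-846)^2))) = -4035843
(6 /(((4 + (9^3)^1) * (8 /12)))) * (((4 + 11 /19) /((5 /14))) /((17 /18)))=197316 /1183795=0.17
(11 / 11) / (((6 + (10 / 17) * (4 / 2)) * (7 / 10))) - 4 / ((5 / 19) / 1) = -15.00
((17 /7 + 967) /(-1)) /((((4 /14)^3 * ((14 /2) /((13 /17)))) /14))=-2161341 /34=-63568.85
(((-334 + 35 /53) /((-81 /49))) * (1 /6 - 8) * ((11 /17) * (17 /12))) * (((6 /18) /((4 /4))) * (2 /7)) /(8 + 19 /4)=-10.82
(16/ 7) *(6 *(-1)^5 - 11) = -272/ 7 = -38.86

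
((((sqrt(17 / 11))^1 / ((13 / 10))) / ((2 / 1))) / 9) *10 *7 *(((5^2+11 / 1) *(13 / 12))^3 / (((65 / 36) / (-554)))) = -54447120 *sqrt(187) / 11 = -67686651.63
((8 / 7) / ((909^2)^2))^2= 64 / 22840580940174035976872529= 0.00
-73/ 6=-12.17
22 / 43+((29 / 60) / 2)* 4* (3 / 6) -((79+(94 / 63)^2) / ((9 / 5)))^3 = -3601938758849838390271 / 39198484474910460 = -91889.75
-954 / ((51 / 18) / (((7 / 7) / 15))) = -1908 / 85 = -22.45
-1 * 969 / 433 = -969 / 433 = -2.24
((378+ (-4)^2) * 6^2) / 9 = 1576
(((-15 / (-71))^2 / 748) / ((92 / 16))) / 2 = 225 / 43362682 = 0.00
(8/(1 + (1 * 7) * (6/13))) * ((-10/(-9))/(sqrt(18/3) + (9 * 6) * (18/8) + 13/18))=10400/604757-936 * sqrt(6)/6652327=0.02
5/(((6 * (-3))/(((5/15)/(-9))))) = 5/486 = 0.01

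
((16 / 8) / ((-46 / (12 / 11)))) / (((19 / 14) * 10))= -84 / 24035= -0.00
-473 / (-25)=473 / 25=18.92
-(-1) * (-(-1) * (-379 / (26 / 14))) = -2653 / 13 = -204.08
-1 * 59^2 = -3481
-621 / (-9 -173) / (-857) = -621 / 155974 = -0.00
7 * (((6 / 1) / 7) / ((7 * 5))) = 6 / 35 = 0.17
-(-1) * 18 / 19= 18 / 19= 0.95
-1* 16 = -16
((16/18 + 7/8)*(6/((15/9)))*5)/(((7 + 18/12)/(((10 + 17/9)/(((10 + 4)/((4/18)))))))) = 13589/19278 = 0.70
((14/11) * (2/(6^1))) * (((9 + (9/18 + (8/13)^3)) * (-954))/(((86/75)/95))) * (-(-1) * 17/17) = -326360.52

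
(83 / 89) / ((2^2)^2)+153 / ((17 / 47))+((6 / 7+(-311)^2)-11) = 968230869 / 9968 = 97133.92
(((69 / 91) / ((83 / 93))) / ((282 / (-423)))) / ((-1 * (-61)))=-19251 / 921466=-0.02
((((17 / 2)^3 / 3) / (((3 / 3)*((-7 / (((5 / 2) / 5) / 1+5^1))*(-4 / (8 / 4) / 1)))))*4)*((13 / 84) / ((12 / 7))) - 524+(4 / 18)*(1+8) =-11925665 / 24192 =-492.96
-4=-4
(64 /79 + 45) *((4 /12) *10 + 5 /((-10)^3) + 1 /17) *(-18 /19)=-375098493 /2551700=-147.00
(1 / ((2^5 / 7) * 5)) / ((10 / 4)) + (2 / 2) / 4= 107 / 400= 0.27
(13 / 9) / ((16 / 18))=13 / 8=1.62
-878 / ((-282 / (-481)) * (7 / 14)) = -2995.16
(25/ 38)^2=625/ 1444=0.43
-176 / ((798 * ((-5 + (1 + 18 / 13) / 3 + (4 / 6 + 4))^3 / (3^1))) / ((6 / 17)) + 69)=-386672 / 314385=-1.23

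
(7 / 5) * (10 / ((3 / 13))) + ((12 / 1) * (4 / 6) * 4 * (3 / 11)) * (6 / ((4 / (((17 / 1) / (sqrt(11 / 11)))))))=9346 / 33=283.21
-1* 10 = -10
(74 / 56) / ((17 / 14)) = 37 / 34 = 1.09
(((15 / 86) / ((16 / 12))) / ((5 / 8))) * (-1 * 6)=-1.26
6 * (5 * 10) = 300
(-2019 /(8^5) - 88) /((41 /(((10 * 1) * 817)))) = -11787688255 /671744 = -17547.89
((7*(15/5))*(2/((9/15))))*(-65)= -4550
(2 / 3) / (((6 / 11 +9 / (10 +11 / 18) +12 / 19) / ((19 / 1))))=758461 / 121266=6.25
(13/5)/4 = 0.65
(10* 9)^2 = 8100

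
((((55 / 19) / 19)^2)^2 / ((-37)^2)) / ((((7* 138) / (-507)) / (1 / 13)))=-118958125 / 7486660292607538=-0.00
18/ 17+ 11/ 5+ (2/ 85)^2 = 23549/ 7225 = 3.26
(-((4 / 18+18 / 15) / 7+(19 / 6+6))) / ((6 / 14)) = -5903 / 270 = -21.86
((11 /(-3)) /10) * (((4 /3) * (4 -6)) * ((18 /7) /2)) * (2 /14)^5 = 44 /588245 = 0.00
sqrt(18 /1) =3 * sqrt(2) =4.24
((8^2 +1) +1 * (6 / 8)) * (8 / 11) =526 / 11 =47.82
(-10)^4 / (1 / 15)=150000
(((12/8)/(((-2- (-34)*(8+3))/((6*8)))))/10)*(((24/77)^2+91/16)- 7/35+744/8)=140282013/73519600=1.91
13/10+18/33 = 203/110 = 1.85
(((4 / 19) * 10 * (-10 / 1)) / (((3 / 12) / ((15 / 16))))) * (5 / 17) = -7500 / 323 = -23.22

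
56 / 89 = 0.63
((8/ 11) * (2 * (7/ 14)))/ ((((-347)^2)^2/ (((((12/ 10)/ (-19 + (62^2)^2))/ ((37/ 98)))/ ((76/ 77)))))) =2744/ 251008352585473776885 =0.00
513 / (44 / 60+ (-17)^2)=1.77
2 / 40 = 1 / 20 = 0.05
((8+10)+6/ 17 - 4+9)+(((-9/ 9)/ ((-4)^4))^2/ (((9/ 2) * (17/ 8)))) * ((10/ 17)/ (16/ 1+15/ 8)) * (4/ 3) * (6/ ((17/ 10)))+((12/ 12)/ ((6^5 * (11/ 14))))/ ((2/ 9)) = 23.35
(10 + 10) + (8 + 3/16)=451/16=28.19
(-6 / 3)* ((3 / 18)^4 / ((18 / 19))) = -0.00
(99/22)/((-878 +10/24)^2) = 0.00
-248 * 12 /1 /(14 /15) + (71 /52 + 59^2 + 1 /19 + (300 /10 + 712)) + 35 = 7405975 /6916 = 1070.85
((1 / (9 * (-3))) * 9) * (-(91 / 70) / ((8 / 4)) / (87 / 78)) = 169 / 870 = 0.19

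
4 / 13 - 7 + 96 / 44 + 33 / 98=-58491 / 14014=-4.17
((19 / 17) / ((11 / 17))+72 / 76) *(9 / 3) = 8.02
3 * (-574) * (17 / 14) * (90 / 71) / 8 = -94095 / 284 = -331.32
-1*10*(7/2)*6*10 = -2100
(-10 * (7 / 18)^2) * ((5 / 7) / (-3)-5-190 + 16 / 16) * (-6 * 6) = -285530 / 27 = -10575.19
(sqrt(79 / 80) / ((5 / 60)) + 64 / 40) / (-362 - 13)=-sqrt(395) / 625 - 8 / 1875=-0.04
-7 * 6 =-42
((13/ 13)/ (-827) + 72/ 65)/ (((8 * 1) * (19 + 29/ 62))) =1843849/ 259529140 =0.01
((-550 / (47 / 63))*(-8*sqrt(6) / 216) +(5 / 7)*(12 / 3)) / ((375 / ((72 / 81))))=32 / 4725 +1232*sqrt(6) / 19035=0.17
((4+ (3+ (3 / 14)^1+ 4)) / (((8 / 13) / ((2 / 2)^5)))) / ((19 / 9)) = 18369 / 2128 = 8.63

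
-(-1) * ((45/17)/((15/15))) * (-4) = -180/17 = -10.59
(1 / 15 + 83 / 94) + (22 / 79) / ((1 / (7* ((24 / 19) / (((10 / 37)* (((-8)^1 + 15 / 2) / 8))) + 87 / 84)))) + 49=-1256491 / 13395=-93.80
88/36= 2.44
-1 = -1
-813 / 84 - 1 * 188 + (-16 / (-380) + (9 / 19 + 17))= -479233 / 2660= -180.16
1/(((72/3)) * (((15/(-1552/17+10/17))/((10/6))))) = -257/612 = -0.42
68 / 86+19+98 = 5065 / 43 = 117.79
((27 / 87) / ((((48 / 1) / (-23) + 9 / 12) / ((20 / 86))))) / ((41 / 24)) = -66240 / 2096207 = -0.03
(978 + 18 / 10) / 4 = 4899 / 20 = 244.95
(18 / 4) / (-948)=-3 / 632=-0.00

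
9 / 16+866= 13865 / 16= 866.56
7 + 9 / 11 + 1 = 97 / 11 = 8.82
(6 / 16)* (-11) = -33 / 8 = -4.12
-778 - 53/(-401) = -311925/401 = -777.87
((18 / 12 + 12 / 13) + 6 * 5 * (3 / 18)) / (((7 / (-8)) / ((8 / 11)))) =-6176 / 1001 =-6.17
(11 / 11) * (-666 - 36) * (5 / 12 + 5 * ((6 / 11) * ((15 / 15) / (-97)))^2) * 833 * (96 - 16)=-22200075916200 / 1138489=-19499596.32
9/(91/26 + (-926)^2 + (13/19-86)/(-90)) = 7695/733145783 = 0.00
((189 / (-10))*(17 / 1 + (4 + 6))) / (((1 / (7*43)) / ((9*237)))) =-3276294399 / 10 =-327629439.90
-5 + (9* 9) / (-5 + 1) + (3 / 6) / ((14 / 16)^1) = -691 / 28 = -24.68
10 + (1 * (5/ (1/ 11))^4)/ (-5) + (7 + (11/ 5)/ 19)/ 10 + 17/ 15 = -1830113.16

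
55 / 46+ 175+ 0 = 8105 / 46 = 176.20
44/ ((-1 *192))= -11/ 48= -0.23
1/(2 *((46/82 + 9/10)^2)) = 84050/358801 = 0.23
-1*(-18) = 18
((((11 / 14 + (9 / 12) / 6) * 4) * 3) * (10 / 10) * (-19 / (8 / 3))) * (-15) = 130815 / 112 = 1167.99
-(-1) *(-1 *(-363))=363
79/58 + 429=24961/58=430.36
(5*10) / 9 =50 / 9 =5.56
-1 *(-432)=432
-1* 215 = -215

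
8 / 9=0.89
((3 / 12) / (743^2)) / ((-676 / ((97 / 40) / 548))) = -97 / 32720871672320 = -0.00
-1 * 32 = -32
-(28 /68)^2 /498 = -49 /143922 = -0.00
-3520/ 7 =-502.86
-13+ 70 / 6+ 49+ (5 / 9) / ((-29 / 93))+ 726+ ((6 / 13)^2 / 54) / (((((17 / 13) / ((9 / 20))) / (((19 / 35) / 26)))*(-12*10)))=5402136374347 / 6998628000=771.89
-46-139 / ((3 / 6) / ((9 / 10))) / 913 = -211241 / 4565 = -46.27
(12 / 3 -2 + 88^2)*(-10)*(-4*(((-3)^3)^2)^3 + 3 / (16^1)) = 480153457188945 / 4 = 120038364297236.25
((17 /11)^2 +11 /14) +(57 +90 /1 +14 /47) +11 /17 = 204540575 /1353506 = 151.12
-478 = -478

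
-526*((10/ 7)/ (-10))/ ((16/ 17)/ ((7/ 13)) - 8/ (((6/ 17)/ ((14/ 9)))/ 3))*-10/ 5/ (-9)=-4471/ 27854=-0.16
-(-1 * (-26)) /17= -26 /17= -1.53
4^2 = 16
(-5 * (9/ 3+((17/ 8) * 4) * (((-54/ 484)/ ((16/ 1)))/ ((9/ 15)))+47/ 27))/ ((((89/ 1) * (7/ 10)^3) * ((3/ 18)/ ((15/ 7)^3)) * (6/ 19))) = -1440700234375/ 10135696648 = -142.14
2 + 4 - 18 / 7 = 24 / 7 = 3.43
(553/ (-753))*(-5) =2765/ 753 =3.67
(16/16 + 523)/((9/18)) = 1048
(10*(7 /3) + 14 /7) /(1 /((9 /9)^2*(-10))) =-760 /3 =-253.33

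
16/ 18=8/ 9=0.89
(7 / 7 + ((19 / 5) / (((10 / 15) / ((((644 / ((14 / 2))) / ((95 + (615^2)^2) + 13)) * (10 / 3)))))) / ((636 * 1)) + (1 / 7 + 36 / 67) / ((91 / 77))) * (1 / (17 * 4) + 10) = 3815247135421421209 / 241800997684372308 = 15.78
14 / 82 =7 / 41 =0.17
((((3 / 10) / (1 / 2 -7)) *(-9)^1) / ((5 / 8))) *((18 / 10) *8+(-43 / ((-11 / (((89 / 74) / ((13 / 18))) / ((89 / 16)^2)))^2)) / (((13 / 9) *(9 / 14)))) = 44828241329658816 / 4684381465746125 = 9.57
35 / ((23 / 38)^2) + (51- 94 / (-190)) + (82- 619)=-19597767 / 50255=-389.97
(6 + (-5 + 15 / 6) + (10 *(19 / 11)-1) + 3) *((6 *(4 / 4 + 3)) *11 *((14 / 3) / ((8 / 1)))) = 3507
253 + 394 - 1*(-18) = 665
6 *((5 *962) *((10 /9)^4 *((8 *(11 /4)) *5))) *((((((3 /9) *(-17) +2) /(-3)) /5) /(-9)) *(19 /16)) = -27645475000 /177147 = -156059.52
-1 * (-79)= 79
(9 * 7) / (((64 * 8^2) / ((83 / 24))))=1743 / 32768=0.05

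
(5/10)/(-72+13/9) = -9/1270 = -0.01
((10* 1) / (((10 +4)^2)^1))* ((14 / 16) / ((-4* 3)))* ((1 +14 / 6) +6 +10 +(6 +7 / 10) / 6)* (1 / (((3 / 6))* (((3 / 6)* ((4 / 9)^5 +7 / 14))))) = -8050347 / 13685728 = -0.59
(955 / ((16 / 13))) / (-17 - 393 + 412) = 387.97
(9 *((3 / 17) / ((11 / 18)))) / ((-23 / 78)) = -37908 / 4301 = -8.81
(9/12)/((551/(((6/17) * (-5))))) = -45/18734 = -0.00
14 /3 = 4.67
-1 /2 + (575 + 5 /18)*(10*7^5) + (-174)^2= 96717211.61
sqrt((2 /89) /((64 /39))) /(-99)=-sqrt(6942) /70488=-0.00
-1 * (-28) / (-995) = -28 / 995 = -0.03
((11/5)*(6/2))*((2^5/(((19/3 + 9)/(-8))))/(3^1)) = -4224/115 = -36.73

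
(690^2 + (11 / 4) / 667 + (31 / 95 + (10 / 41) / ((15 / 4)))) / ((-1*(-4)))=14842705967299 / 124702320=119025.10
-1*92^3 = -778688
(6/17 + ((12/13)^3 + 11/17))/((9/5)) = 19625/19773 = 0.99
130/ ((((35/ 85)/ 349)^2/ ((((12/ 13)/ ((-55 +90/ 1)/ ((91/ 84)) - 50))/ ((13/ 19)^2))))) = -152488518348/ 14651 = -10408062.14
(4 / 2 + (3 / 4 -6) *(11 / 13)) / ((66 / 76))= -2413 / 858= -2.81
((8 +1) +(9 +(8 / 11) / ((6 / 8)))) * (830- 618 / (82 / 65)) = 8729570 / 1353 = 6452.01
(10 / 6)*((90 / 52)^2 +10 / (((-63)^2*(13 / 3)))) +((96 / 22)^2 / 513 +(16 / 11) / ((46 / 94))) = 1135399304491 / 141871317588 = 8.00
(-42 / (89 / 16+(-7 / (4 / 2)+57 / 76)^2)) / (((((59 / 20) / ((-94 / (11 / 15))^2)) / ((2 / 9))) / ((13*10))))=-514886.68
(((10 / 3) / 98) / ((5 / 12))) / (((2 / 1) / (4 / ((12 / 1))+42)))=254 / 147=1.73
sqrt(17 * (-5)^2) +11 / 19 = 21.19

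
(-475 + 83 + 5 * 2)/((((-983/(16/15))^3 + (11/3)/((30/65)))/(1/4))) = 3520512/28852060599761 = 0.00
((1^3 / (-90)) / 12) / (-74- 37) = 1 / 119880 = 0.00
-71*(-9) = 639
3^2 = 9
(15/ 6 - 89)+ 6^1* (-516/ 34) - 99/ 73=-444067/ 2482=-178.91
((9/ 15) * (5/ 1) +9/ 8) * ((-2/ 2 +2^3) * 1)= 231/ 8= 28.88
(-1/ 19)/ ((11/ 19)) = -1/ 11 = -0.09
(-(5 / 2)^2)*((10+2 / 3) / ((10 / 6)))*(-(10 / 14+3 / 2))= 620 / 7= 88.57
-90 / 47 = -1.91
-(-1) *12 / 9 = 4 / 3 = 1.33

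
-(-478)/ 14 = 239/ 7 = 34.14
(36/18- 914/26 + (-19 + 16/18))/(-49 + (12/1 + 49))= -2999/702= -4.27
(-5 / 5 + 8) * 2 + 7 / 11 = 161 / 11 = 14.64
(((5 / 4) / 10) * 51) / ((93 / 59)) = 1003 / 248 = 4.04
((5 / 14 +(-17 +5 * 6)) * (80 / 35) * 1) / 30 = 748 / 735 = 1.02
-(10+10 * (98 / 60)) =-79 / 3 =-26.33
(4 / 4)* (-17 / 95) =-17 / 95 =-0.18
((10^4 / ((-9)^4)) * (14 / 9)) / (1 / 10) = 1400000 / 59049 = 23.71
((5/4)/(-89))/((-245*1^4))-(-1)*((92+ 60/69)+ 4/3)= 113386069/1203636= 94.20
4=4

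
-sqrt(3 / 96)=-sqrt(2) / 8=-0.18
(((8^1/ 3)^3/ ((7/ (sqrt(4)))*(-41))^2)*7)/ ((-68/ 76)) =-38912/ 5401053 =-0.01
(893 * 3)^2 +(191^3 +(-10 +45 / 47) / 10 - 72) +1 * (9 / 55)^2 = 4022085004489 / 284350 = 14144839.12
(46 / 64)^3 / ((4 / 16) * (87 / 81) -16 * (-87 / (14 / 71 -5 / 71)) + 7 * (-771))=328509 / 4940898304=0.00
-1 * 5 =-5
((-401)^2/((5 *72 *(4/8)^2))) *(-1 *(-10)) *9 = 160801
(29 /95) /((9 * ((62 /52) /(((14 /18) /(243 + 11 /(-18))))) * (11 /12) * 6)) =21112 /1272054465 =0.00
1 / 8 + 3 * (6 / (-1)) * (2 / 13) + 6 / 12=-223 / 104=-2.14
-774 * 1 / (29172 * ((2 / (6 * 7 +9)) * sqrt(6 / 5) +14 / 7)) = -32895 / 2478476 +129 * sqrt(30) / 2478476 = -0.01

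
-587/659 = -0.89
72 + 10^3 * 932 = 932072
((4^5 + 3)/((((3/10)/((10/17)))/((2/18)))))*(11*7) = 7907900/459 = 17228.54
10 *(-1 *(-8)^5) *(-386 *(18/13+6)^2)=-1165680967680/169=-6897520518.82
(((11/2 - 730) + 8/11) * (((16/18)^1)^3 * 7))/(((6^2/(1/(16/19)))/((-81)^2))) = -8471036/11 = -770094.18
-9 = -9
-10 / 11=-0.91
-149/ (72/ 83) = -12367/ 72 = -171.76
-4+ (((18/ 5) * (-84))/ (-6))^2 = 63404/ 25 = 2536.16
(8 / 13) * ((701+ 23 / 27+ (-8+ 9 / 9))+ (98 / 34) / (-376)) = 119918989 / 280449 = 427.60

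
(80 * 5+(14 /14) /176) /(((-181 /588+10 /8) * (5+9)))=1478421 /48752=30.33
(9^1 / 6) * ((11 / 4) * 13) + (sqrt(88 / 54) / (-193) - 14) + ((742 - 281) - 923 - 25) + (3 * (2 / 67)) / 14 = -1678527 / 3752 - 2 * sqrt(33) / 1737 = -447.38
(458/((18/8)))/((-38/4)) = -3664/171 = -21.43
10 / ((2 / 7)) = 35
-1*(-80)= 80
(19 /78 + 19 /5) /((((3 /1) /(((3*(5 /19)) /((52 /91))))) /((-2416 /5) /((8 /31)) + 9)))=-5413177 /1560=-3469.99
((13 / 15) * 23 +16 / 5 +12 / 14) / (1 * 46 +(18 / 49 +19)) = 0.37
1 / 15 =0.07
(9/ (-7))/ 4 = -9/ 28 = -0.32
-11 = -11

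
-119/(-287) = 17/41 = 0.41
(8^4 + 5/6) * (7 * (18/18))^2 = 1204469/6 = 200744.83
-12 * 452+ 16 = -5408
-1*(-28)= 28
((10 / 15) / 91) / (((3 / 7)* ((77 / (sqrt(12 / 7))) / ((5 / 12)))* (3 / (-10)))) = -0.00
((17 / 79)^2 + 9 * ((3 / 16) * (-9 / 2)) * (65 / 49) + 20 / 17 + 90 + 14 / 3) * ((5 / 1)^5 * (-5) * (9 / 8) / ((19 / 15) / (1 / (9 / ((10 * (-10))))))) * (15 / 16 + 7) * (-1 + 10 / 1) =95612675427720703125 / 101146938368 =945284918.86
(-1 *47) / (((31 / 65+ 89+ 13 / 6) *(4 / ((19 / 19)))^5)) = -9165 / 18299392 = -0.00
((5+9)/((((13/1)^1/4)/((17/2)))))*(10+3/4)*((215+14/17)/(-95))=-1104369/1235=-894.23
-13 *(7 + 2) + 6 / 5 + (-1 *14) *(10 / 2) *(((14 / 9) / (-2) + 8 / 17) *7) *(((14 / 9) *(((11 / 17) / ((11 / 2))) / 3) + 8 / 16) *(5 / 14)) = -60143491 / 702270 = -85.64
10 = 10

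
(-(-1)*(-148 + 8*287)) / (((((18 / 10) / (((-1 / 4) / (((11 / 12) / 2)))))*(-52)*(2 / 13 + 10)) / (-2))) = -895 / 363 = -2.47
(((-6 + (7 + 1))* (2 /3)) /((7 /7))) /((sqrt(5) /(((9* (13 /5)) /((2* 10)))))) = 39* sqrt(5) /125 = 0.70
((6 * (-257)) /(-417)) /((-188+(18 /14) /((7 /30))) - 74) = -12593 /873476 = -0.01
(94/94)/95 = 1/95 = 0.01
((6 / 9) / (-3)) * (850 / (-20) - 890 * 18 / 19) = 33655 / 171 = 196.81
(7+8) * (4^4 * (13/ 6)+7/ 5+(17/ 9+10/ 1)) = 25558/ 3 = 8519.33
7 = 7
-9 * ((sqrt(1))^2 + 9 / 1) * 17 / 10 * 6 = -918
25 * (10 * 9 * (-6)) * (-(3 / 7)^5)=3280500 / 16807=195.19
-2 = -2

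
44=44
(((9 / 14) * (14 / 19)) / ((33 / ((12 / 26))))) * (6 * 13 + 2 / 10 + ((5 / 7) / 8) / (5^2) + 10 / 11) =0.52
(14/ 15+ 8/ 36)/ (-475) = -52/ 21375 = -0.00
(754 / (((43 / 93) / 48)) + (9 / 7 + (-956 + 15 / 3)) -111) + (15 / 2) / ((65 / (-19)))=604267485 / 7826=77212.81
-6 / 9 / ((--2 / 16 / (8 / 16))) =-2.67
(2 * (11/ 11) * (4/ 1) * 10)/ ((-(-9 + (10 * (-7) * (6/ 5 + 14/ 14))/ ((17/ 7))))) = 1360/ 1231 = 1.10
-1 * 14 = -14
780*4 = 3120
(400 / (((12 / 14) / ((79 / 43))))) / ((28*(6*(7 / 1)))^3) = 1975 / 3746481984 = 0.00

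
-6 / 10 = -3 / 5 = -0.60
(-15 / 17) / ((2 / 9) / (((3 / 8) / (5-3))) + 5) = -405 / 2839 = -0.14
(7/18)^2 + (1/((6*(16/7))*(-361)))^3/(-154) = 415461046010003/2747130181779456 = 0.15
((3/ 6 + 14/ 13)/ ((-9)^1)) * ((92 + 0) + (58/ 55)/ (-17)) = -587407/ 36465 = -16.11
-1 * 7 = -7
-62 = -62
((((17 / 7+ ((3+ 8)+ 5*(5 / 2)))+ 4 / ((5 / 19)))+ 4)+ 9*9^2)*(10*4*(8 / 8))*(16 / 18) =27524.57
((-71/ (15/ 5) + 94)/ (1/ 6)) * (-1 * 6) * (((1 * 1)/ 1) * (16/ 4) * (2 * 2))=-40512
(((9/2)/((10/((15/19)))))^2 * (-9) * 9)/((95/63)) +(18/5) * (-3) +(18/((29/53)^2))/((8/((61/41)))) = -121061892123/18920414320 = -6.40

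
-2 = -2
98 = 98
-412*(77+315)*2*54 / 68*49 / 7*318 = -9706713408 / 17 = -570983141.65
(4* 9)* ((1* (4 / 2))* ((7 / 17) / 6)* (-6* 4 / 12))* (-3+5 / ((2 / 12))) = -4536 / 17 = -266.82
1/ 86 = 0.01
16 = 16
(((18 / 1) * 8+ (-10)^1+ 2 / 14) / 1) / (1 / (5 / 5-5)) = -3756 / 7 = -536.57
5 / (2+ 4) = 5 / 6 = 0.83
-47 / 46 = -1.02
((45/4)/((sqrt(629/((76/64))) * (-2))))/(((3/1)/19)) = -285 * sqrt(11951)/20128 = -1.55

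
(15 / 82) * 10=75 / 41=1.83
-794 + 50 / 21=-16624 / 21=-791.62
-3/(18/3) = -1/2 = -0.50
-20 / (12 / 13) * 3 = -65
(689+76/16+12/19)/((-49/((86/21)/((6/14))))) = -15437/114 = -135.41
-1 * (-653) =653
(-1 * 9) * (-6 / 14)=27 / 7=3.86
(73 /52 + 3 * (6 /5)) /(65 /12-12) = -3903 /5135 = -0.76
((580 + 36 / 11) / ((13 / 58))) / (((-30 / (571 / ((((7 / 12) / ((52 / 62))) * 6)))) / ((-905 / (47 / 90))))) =2307588055680 / 112189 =20568755.01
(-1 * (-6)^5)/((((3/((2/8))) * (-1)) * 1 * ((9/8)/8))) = -4608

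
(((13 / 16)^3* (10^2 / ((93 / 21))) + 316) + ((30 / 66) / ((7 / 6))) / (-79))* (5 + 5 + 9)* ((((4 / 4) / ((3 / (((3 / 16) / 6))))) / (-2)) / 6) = -1203783280003 / 222449762304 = -5.41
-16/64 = -1/4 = -0.25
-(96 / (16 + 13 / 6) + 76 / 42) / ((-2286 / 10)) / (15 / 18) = 32476 / 872109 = 0.04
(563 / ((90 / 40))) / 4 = 563 / 9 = 62.56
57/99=19/33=0.58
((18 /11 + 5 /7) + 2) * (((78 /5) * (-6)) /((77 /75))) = -2351700 /5929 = -396.64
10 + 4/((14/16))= 102/7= 14.57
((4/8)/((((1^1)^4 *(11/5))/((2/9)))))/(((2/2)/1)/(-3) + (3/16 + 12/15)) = 400/5181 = 0.08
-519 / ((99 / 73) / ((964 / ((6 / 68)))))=-413928104 / 99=-4181091.96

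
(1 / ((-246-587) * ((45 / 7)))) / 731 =-1 / 3914505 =-0.00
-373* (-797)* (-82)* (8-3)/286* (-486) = 29618106030/143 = 207119622.59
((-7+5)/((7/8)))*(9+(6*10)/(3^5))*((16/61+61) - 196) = 14070928/4941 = 2847.79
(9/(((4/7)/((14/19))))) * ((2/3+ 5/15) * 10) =116.05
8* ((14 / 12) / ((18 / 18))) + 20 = 88 / 3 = 29.33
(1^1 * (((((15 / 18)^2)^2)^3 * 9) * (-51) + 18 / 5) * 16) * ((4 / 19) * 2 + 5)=-1987978784803 / 478690560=-4152.95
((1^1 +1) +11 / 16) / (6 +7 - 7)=43 / 96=0.45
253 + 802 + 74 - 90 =1039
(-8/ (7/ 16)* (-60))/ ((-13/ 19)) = -145920/ 91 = -1603.52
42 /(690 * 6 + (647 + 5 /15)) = 63 /7181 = 0.01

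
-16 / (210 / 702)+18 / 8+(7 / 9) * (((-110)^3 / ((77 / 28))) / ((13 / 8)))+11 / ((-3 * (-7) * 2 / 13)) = -3795343471 / 16380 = -231705.95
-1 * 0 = 0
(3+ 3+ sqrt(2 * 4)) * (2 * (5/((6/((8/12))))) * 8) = 160 * sqrt(2)/9+ 160/3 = 78.47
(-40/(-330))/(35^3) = 4/1414875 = 0.00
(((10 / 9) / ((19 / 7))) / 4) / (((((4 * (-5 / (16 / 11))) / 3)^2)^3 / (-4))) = -4644864 / 105186434375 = -0.00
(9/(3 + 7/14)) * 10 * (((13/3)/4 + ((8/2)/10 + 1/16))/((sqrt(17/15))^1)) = 159 * sqrt(255)/68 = 37.34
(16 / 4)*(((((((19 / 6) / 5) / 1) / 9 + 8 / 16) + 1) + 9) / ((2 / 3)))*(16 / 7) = 45664 / 315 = 144.97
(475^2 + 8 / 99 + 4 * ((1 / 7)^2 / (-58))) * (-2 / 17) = -63481421090 / 2391543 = -26544.13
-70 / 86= -35 / 43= -0.81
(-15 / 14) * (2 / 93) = -5 / 217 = -0.02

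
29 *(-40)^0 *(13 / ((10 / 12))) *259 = 585858 / 5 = 117171.60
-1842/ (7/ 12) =-22104/ 7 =-3157.71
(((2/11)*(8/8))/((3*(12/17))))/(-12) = -17/2376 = -0.01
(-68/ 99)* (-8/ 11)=544/ 1089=0.50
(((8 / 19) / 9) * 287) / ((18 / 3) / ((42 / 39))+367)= 2009 / 55746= 0.04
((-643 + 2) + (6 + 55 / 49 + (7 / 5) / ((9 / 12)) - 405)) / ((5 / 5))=-762203 / 735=-1037.01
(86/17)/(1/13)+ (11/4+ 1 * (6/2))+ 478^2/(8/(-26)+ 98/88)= 8889355507/31348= 283570.10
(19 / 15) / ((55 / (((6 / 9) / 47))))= 38 / 116325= 0.00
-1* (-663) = 663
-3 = -3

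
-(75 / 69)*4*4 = -400 / 23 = -17.39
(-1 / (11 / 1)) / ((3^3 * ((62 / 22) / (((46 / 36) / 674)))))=-23 / 10154484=-0.00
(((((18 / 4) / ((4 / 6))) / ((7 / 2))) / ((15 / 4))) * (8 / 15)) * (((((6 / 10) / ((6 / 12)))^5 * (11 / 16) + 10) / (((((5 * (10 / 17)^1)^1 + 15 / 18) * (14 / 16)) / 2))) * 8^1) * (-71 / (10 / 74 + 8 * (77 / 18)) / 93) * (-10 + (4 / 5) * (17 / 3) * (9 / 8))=759432830976 / 448228515625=1.69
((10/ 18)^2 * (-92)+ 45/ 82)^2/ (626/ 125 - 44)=-19.89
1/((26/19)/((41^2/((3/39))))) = 31939/2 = 15969.50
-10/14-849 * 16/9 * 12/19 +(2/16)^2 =-8120123/8512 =-953.96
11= 11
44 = 44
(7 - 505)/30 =-83/5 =-16.60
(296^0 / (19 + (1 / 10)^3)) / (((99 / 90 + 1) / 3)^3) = 1000000 / 6517343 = 0.15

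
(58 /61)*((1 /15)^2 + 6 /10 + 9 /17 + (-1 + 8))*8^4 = 7391215616 /233325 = 31677.77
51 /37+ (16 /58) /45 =66851 /48285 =1.38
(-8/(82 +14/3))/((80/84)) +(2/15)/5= -137/1950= -0.07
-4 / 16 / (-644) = 1 / 2576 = 0.00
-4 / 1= -4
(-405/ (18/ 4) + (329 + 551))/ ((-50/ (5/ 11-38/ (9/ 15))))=32785/ 33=993.48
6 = 6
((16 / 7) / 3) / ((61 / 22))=352 / 1281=0.27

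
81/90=9/10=0.90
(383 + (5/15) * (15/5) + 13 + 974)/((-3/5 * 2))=-2285/2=-1142.50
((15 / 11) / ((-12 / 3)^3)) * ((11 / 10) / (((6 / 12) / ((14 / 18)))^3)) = -343 / 3888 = -0.09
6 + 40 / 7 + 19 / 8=789 / 56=14.09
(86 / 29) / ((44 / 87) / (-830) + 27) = 107070 / 974813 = 0.11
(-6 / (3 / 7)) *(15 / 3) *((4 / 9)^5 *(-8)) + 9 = 1104881 / 59049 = 18.71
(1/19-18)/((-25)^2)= -0.03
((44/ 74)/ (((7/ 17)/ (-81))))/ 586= -15147/ 75887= -0.20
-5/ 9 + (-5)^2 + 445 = 469.44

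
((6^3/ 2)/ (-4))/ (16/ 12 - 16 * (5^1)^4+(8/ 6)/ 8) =54/ 19997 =0.00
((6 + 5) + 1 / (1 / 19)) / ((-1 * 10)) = -3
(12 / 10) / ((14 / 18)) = 54 / 35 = 1.54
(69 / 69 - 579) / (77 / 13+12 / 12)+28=-55.49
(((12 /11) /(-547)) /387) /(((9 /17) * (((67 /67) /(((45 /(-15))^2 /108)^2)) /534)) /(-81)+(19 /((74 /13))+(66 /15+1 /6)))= -0.00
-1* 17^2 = -289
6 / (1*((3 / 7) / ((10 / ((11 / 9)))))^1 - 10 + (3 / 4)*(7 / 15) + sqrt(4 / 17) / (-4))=-172688040 / 276188237 + 529200*sqrt(17) / 276188237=-0.62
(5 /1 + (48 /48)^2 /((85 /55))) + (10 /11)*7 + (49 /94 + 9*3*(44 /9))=2540583 /17578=144.53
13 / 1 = 13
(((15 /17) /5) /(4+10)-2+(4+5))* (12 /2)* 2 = 10014 /119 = 84.15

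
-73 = -73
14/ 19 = 0.74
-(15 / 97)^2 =-225 / 9409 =-0.02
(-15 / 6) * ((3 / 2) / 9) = -5 / 12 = -0.42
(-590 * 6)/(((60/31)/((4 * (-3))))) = 21948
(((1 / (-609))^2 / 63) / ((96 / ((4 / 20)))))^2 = 0.00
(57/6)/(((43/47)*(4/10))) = 4465/172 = 25.96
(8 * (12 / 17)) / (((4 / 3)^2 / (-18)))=-972 / 17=-57.18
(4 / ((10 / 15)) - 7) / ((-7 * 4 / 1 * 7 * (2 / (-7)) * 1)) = -1 / 56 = -0.02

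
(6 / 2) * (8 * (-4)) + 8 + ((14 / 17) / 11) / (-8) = -65831 / 748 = -88.01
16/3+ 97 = 102.33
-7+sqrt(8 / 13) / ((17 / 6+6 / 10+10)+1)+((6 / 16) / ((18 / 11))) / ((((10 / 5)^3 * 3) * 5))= -40309 / 5760+60 * sqrt(26) / 5629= -6.94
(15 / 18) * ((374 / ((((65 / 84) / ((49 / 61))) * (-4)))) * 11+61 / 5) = -4184933 / 4758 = -879.56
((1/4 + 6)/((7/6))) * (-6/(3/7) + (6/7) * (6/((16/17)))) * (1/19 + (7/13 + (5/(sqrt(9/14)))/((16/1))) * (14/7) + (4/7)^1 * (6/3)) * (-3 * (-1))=-211281975/677768 -89625 * sqrt(14)/3136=-418.67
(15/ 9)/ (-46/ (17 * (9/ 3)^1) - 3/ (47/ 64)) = -3995/ 11954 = -0.33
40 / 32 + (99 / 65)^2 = 60329 / 16900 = 3.57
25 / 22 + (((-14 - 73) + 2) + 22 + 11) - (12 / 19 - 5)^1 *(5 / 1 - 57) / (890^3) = -936771625247 / 18417315125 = -50.86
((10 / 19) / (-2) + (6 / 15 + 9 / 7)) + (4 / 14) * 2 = 1326 / 665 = 1.99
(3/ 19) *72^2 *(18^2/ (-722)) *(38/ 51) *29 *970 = -47247598080/ 6137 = -7698810.18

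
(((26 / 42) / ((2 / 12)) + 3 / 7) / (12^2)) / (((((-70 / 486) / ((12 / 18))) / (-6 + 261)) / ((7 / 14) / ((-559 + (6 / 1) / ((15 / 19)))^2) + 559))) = -12568501781553 / 662135824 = -18981.76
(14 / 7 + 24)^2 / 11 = 676 / 11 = 61.45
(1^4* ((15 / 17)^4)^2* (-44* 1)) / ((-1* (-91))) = -112767187500 / 634793927131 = -0.18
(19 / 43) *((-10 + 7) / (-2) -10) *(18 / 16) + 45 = 40.77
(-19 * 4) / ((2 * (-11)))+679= 7507 / 11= 682.45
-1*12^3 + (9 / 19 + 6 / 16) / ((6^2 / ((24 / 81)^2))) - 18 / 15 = -359266808 / 207765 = -1729.20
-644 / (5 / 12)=-7728 / 5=-1545.60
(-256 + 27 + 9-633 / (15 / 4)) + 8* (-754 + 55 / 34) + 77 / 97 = -52826251 / 8245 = -6407.07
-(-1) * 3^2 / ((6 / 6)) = 9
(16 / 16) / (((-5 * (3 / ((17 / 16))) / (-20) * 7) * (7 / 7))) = 17 / 84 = 0.20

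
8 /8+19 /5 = 24 /5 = 4.80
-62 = -62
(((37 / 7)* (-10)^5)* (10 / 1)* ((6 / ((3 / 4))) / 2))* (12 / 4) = -444000000 / 7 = -63428571.43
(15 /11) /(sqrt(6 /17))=5 *sqrt(102) /22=2.30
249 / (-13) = -249 / 13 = -19.15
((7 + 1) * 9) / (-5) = -72 / 5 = -14.40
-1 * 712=-712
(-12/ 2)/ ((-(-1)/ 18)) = -108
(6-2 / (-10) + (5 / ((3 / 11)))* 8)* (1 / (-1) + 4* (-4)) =-38981 / 15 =-2598.73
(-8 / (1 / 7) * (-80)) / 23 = 4480 / 23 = 194.78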